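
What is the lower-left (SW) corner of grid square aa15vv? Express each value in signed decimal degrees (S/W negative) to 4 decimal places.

-84.1250, -176.2500

Field A=0, A=0: +0·20° lon, +0·10° lat → SW at lon -180°, lat -90°.
Square 1, 5: +1·2° lon, +5·1° lat → SW at lon -178°, lat -85°.
Subsquare v=21, v=21: +21·0.0833333° lon, +21·0.0416667° lat → SW at lon -176.25°, lat -84.125°.
latitude -84.1250, longitude -176.2500.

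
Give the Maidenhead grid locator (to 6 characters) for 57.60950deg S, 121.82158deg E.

Add 180° to longitude and 90° to latitude: 301.8216, 32.3905.
Field: 301.8216/20 → 15 → P, 32.3905/10 → 3 → D; chars PD.
Square: 1.8216/2 → 0, 2.3905/1 → 2; chars 02.
Subsquare: 1.8216/0.0833333 → 21 → v, 0.3905/0.0416667 → 9 → j; chars vj.

PD02vj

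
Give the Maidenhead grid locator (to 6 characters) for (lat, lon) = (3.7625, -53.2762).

Offset from 180°W / 90°S: lon 126.7238°, lat 93.7625°.
Field: 126.7238/20 → 6 → G, 93.7625/10 → 9 → J; chars GJ.
Square: 6.7238/2 → 3, 3.7625/1 → 3; chars 33.
Subsquare: 0.7238/0.0833333 → 8 → i, 0.7625/0.0416667 → 18 → s; chars is.

GJ33is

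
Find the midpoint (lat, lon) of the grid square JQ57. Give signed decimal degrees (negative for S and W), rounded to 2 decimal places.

77.50, 11.00

Field J=9, Q=16: +9·20° lon, +16·10° lat → SW at lon 0°, lat 70°.
Square 5, 7: +5·2° lon, +7·1° lat → SW at lon 10°, lat 77°.
Cell spans 2° lon × 1° lat. Centre is SW corner plus half of each.
latitude 77.50, longitude 11.00.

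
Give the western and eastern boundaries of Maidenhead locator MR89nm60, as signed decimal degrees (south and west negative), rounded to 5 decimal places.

Field M=12, R=17: +12·20° lon, +17·10° lat → SW at lon 60°, lat 80°.
Square 8, 9: +8·2° lon, +9·1° lat → SW at lon 76°, lat 89°.
Subsquare n=13, m=12: +13·0.0833333° lon, +12·0.0416667° lat → SW at lon 77.0833°, lat 89.5°.
Extended square 6, 0: +6·0.00833333° lon, +0·0.00416667° lat → SW at lon 77.1333°, lat 89.5°.
Cell spans 0.00833333° lon × 0.00416667° lat.
west 77.13333, east 77.14167.

77.13333, 77.14167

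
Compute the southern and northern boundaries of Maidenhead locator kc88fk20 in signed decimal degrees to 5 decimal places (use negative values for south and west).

Field K=10, C=2: +10·20° lon, +2·10° lat → SW at lon 20°, lat -70°.
Square 8, 8: +8·2° lon, +8·1° lat → SW at lon 36°, lat -62°.
Subsquare f=5, k=10: +5·0.0833333° lon, +10·0.0416667° lat → SW at lon 36.4167°, lat -61.5833°.
Extended square 2, 0: +2·0.00833333° lon, +0·0.00416667° lat → SW at lon 36.4333°, lat -61.5833°.
Cell spans 0.00833333° lon × 0.00416667° lat.
south -61.58333, north -61.57917.

-61.58333, -61.57917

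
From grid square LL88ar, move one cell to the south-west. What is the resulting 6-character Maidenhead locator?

Longitude subsquare a = 0; −1 → -1, wraps to 23 = x, carry into square.
Longitude square 8; −1 → 7.
Latitude subsquare r = 17; −1 → 16 = q.

LL78xq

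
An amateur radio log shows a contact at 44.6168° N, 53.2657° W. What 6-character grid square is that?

Offset from 180°W / 90°S: lon 126.7343°, lat 134.6168°.
Field: lon ⌊126.7343/20⌋ = 6 → G; lat ⌊134.6168/10⌋ = 13 → N.
Square: lon ⌊6.7343/2⌋ = 3; lat ⌊4.6168/1⌋ = 4.
Subsquare: lon ⌊0.7343/0.0833333⌋ = 8 → i; lat ⌊0.6168/0.0416667⌋ = 14 → o.

GN34io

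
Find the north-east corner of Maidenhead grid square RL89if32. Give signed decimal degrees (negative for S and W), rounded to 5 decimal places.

Field R=17, L=11: +17·20° lon, +11·10° lat → SW at lon 160°, lat 20°.
Square 8, 9: +8·2° lon, +9·1° lat → SW at lon 176°, lat 29°.
Subsquare i=8, f=5: +8·0.0833333° lon, +5·0.0416667° lat → SW at lon 176.667°, lat 29.2083°.
Extended square 3, 2: +3·0.00833333° lon, +2·0.00416667° lat → SW at lon 176.692°, lat 29.2167°.
Cell spans 0.00833333° lon × 0.00416667° lat. NE corner is SW corner plus one full cell.
latitude 29.22083, longitude 176.70000.

29.22083, 176.70000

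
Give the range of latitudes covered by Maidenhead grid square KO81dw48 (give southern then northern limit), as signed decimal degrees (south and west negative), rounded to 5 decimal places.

Field K=10, O=14: +10·20° lon, +14·10° lat → SW at lon 20°, lat 50°.
Square 8, 1: +8·2° lon, +1·1° lat → SW at lon 36°, lat 51°.
Subsquare d=3, w=22: +3·0.0833333° lon, +22·0.0416667° lat → SW at lon 36.25°, lat 51.9167°.
Extended square 4, 8: +4·0.00833333° lon, +8·0.00416667° lat → SW at lon 36.2833°, lat 51.95°.
Cell spans 0.00833333° lon × 0.00416667° lat.
south 51.95000, north 51.95417.

51.95000, 51.95417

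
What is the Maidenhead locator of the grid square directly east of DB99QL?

Longitude subsquare q = 16; +1 → 17 = r.
The latitude characters are unchanged.

DB99rl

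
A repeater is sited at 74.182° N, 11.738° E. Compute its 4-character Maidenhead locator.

JQ54

Shift to the Maidenhead origin (180°W, 90°S): lon 191.74, lat 164.18.
Field (20°×10°, letters A–R): lon ⌊191.74/20⌋ = 9 → J; lat ⌊164.18/10⌋ = 16 → Q.
Square (2°×1°, digits 0–9): lon ⌊11.74/2⌋ = 5; lat ⌊4.18/1⌋ = 4.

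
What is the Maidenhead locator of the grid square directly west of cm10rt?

CM10qt

Longitude subsquare r = 17; −1 → 16 = q.
The latitude characters are unchanged.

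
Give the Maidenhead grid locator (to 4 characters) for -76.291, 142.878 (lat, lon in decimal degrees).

QB13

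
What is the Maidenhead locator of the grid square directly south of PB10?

PA19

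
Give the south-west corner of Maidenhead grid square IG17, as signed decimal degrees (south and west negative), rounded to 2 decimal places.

Field I=8, G=6: +8·20° lon, +6·10° lat → SW at lon -20°, lat -30°.
Square 1, 7: +1·2° lon, +7·1° lat → SW at lon -18°, lat -23°.
latitude -23.00, longitude -18.00.

-23.00, -18.00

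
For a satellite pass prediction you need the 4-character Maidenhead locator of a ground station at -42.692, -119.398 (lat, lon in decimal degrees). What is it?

Add 180° to longitude and 90° to latitude: 60.60, 47.31.
Field: lon ⌊60.60/20⌋ = 3 → D; lat ⌊47.31/10⌋ = 4 → E.
Square: lon ⌊0.60/2⌋ = 0; lat ⌊7.31/1⌋ = 7.

DE07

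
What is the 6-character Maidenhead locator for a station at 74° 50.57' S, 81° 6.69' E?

Shift to the Maidenhead origin (180°W, 90°S): lon 261.1115, lat 15.1572.
Field: lon ⌊261.1115/20⌋ = 13 → N; lat ⌊15.1572/10⌋ = 1 → B.
Square: lon ⌊1.1115/2⌋ = 0; lat ⌊5.1572/1⌋ = 5.
Subsquare: lon ⌊1.1115/0.0833333⌋ = 13 → n; lat ⌊0.1572/0.0416667⌋ = 3 → d.

NB05nd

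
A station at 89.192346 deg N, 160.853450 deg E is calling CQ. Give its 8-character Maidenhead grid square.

RR09ke26

Add 180° to longitude and 90° to latitude: 340.85345, 179.19235.
Field: lon ⌊340.85345/20⌋ = 17 → R; lat ⌊179.19235/10⌋ = 17 → R.
Square: lon ⌊0.85345/2⌋ = 0; lat ⌊9.19235/1⌋ = 9.
Subsquare: lon ⌊0.85345/0.0833333⌋ = 10 → k; lat ⌊0.19235/0.0416667⌋ = 4 → e.
Extended square: lon ⌊0.02012/0.00833333⌋ = 2; lat ⌊0.02568/0.00416667⌋ = 6.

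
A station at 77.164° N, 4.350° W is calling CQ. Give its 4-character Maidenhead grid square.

IQ77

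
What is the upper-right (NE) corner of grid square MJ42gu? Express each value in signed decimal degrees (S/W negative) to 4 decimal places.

2.8750, 68.5833

Field M=12, J=9: +12·20° lon, +9·10° lat → SW at lon 60°, lat 0°.
Square 4, 2: +4·2° lon, +2·1° lat → SW at lon 68°, lat 2°.
Subsquare g=6, u=20: +6·0.0833333° lon, +20·0.0416667° lat → SW at lon 68.5°, lat 2.83333°.
Cell spans 0.0833333° lon × 0.0416667° lat. NE corner is SW corner plus one full cell.
latitude 2.8750, longitude 68.5833.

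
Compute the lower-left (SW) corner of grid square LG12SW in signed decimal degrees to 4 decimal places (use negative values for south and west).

-27.0833, 43.5000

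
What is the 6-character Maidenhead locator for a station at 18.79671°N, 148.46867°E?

Add 180° to longitude and 90° to latitude: 328.4687, 108.7967.
Field: lon ⌊328.4687/20⌋ = 16 → Q; lat ⌊108.7967/10⌋ = 10 → K.
Square: lon ⌊8.4687/2⌋ = 4; lat ⌊8.7967/1⌋ = 8.
Subsquare: lon ⌊0.4687/0.0833333⌋ = 5 → f; lat ⌊0.7967/0.0416667⌋ = 19 → t.

QK48ft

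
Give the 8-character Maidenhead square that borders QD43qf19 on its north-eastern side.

QD43qg20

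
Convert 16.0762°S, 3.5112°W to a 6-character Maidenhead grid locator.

Shift to the Maidenhead origin (180°W, 90°S): lon 176.4888, lat 73.9238.
Field (20°×10°, letters A–R): lon ⌊176.4888/20⌋ = 8 → I; lat ⌊73.9238/10⌋ = 7 → H.
Square (2°×1°, digits 0–9): lon ⌊16.4888/2⌋ = 8; lat ⌊3.9238/1⌋ = 3.
Subsquare (5′×2.5′, letters a–x): lon ⌊0.4888/0.0833333⌋ = 5 → f; lat ⌊0.9238/0.0416667⌋ = 22 → w.

IH83fw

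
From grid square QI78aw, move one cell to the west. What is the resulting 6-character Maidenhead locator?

QI68xw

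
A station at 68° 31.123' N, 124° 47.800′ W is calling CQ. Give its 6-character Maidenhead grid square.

Add 180° to longitude and 90° to latitude: 55.2033, 158.5187.
Field (20°×10°, letters A–R): lon ⌊55.2033/20⌋ = 2 → C; lat ⌊158.5187/10⌋ = 15 → P.
Square (2°×1°, digits 0–9): lon ⌊15.2033/2⌋ = 7; lat ⌊8.5187/1⌋ = 8.
Subsquare (5′×2.5′, letters a–x): lon ⌊1.2033/0.0833333⌋ = 14 → o; lat ⌊0.5187/0.0416667⌋ = 12 → m.

CP78om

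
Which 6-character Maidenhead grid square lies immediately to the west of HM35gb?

HM35fb

Longitude subsquare g = 6; −1 → 5 = f.
The latitude characters are unchanged.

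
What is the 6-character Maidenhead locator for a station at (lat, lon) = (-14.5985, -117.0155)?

DH15lj

Add 180° to longitude and 90° to latitude: 62.9845, 75.4015.
Field: 62.9845/20 → 3 → D, 75.4015/10 → 7 → H; chars DH.
Square: 2.9845/2 → 1, 5.4015/1 → 5; chars 15.
Subsquare: 0.9845/0.0833333 → 11 → l, 0.4015/0.0416667 → 9 → j; chars lj.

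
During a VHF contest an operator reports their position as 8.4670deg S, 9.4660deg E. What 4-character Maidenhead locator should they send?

Shift to the Maidenhead origin (180°W, 90°S): lon 189.47, lat 81.53.
Field (20°×10°, letters A–R): 189.47/20 → 9 → J, 81.53/10 → 8 → I; chars JI.
Square (2°×1°, digits 0–9): 9.47/2 → 4, 1.53/1 → 1; chars 41.

JI41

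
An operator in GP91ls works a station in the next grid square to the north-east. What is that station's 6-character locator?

Longitude subsquare l = 11; +1 → 12 = m.
Latitude subsquare s = 18; +1 → 19 = t.

GP91mt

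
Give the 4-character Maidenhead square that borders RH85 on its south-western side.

RH74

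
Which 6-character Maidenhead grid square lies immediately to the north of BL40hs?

BL40ht

Latitude subsquare s = 18; +1 → 19 = t.
The longitude characters are unchanged.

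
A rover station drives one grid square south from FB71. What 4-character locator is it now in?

FB70

Latitude square 1; −1 → 0.
The longitude characters are unchanged.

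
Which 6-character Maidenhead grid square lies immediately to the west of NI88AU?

Longitude subsquare a = 0; −1 → -1, wraps to 23 = x, carry into square.
Longitude square 8; −1 → 7.
The latitude characters are unchanged.

NI78xu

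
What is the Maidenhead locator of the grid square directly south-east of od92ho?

OD92in

Longitude subsquare h = 7; +1 → 8 = i.
Latitude subsquare o = 14; −1 → 13 = n.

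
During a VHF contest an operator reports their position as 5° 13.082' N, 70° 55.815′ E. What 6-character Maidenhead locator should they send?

MJ55lf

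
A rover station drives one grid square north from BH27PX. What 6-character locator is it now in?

Latitude subsquare x = 23; +1 → 24, wraps to 0 = a, carry into square.
Latitude square 7; +1 → 8.
The longitude characters are unchanged.

BH28pa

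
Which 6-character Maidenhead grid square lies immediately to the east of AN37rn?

AN37sn

Longitude subsquare r = 17; +1 → 18 = s.
The latitude characters are unchanged.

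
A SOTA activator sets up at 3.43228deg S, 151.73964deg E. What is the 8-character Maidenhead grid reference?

QI56un86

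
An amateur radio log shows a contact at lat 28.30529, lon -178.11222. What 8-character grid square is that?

Shift to the Maidenhead origin (180°W, 90°S): lon 1.88778, lat 118.30529.
Field (20°×10°, letters A–R): 1.88778/20 → 0 → A, 118.30529/10 → 11 → L; chars AL.
Square (2°×1°, digits 0–9): 1.88778/2 → 0, 8.30529/1 → 8; chars 08.
Subsquare (5′×2.5′, letters a–x): 1.88778/0.0833333 → 22 → w, 0.30529/0.0416667 → 7 → h; chars wh.
Extended square (30″×15″, digits 0–9): 0.05445/0.00833333 → 6, 0.01362/0.00416667 → 3; chars 63.

AL08wh63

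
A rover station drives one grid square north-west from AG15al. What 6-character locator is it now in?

Longitude subsquare a = 0; −1 → -1, wraps to 23 = x, carry into square.
Longitude square 1; −1 → 0.
Latitude subsquare l = 11; +1 → 12 = m.

AG05xm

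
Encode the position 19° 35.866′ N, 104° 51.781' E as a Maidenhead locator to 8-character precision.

OK29ko33

Shift to the Maidenhead origin (180°W, 90°S): lon 284.86302, lat 109.59777.
Field: lon ⌊284.86302/20⌋ = 14 → O; lat ⌊109.59777/10⌋ = 10 → K.
Square: lon ⌊4.86302/2⌋ = 2; lat ⌊9.59777/1⌋ = 9.
Subsquare: lon ⌊0.86302/0.0833333⌋ = 10 → k; lat ⌊0.59777/0.0416667⌋ = 14 → o.
Extended square: lon ⌊0.02968/0.00833333⌋ = 3; lat ⌊0.01443/0.00416667⌋ = 3.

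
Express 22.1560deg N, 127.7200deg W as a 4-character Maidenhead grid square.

Add 180° to longitude and 90° to latitude: 52.28, 112.16.
Field: lon ⌊52.28/20⌋ = 2 → C; lat ⌊112.16/10⌋ = 11 → L.
Square: lon ⌊12.28/2⌋ = 6; lat ⌊2.16/1⌋ = 2.

CL62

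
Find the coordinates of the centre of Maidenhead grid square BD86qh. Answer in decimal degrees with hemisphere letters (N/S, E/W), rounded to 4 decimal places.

53.6875° S, 142.6250° W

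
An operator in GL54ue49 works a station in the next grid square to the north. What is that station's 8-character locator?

GL54uf40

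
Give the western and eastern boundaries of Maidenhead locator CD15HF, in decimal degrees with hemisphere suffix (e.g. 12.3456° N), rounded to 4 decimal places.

137.4167° W, 137.3333° W

Field C=2, D=3: +2·20° lon, +3·10° lat → SW at lon -140°, lat -60°.
Square 1, 5: +1·2° lon, +5·1° lat → SW at lon -138°, lat -55°.
Subsquare h=7, f=5: +7·0.0833333° lon, +5·0.0416667° lat → SW at lon -137.417°, lat -54.7917°.
Cell spans 0.0833333° lon × 0.0416667° lat.
west 137.4167° W, east 137.3333° W.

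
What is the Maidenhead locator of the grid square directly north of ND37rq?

Latitude subsquare q = 16; +1 → 17 = r.
The longitude characters are unchanged.

ND37rr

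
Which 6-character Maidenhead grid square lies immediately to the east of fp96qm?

FP96rm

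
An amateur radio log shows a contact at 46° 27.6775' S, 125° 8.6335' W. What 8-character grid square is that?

Offset from 180°W / 90°S: lon 54.85611°, lat 43.53871°.
Field: 54.85611/20 → 2 → C, 43.53871/10 → 4 → E; chars CE.
Square: 14.85611/2 → 7, 3.53871/1 → 3; chars 73.
Subsquare: 0.85611/0.0833333 → 10 → k, 0.53871/0.0416667 → 12 → m; chars km.
Extended square: 0.02278/0.00833333 → 2, 0.03871/0.00416667 → 9; chars 29.

CE73km29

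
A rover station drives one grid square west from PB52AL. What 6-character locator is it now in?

PB42xl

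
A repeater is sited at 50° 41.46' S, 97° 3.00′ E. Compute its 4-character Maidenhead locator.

Shift to the Maidenhead origin (180°W, 90°S): lon 277.05, lat 39.31.
Field: lon ⌊277.05/20⌋ = 13 → N; lat ⌊39.31/10⌋ = 3 → D.
Square: lon ⌊17.05/2⌋ = 8; lat ⌊9.31/1⌋ = 9.

ND89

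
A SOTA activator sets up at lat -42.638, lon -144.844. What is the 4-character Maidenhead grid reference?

Offset from 180°W / 90°S: lon 35.16°, lat 47.36°.
Field: lon ⌊35.16/20⌋ = 1 → B; lat ⌊47.36/10⌋ = 4 → E.
Square: lon ⌊15.16/2⌋ = 7; lat ⌊7.36/1⌋ = 7.

BE77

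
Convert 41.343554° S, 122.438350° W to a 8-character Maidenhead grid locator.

CE88sp77

Shift to the Maidenhead origin (180°W, 90°S): lon 57.56165, lat 48.65645.
Field: 57.56165/20 → 2 → C, 48.65645/10 → 4 → E; chars CE.
Square: 17.56165/2 → 8, 8.65645/1 → 8; chars 88.
Subsquare: 1.56165/0.0833333 → 18 → s, 0.65645/0.0416667 → 15 → p; chars sp.
Extended square: 0.06165/0.00833333 → 7, 0.03145/0.00416667 → 7; chars 77.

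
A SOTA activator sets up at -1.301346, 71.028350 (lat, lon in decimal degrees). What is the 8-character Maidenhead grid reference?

MI58mq37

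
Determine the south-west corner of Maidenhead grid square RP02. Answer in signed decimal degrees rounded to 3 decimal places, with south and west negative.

62.000, 160.000

Field R=17, P=15: +17·20° lon, +15·10° lat → SW at lon 160°, lat 60°.
Square 0, 2: +0·2° lon, +2·1° lat → SW at lon 160°, lat 62°.
latitude 62.000, longitude 160.000.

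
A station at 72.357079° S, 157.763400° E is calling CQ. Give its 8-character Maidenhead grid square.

Add 180° to longitude and 90° to latitude: 337.76340, 17.64292.
Field (20°×10°, letters A–R): 337.76340/20 → 16 → Q, 17.64292/10 → 1 → B; chars QB.
Square (2°×1°, digits 0–9): 17.76340/2 → 8, 7.64292/1 → 7; chars 87.
Subsquare (5′×2.5′, letters a–x): 1.76340/0.0833333 → 21 → v, 0.64292/0.0416667 → 15 → p; chars vp.
Extended square (30″×15″, digits 0–9): 0.01340/0.00833333 → 1, 0.01792/0.00416667 → 4; chars 14.

QB87vp14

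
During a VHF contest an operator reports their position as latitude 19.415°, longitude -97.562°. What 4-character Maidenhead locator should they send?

Shift to the Maidenhead origin (180°W, 90°S): lon 82.44, lat 109.41.
Field: 82.44/20 → 4 → E, 109.41/10 → 10 → K; chars EK.
Square: 2.44/2 → 1, 9.41/1 → 9; chars 19.

EK19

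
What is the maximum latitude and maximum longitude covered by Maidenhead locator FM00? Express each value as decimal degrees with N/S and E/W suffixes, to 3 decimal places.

31.000° N, 78.000° W

Field F=5, M=12: +5·20° lon, +12·10° lat → SW at lon -80°, lat 30°.
Square 0, 0: +0·2° lon, +0·1° lat → SW at lon -80°, lat 30°.
Cell spans 2° lon × 1° lat. NE corner is SW corner plus one full cell.
latitude 31.000° N, longitude 78.000° W.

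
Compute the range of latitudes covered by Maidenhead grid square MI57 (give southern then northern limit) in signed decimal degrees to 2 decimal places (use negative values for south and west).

Field M=12, I=8: +12·20° lon, +8·10° lat → SW at lon 60°, lat -10°.
Square 5, 7: +5·2° lon, +7·1° lat → SW at lon 70°, lat -3°.
Cell spans 2° lon × 1° lat.
south -3.00, north -2.00.

-3.00, -2.00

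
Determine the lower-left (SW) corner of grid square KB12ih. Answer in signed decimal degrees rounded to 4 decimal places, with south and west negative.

-77.7083, 22.6667

Field K=10, B=1: +10·20° lon, +1·10° lat → SW at lon 20°, lat -80°.
Square 1, 2: +1·2° lon, +2·1° lat → SW at lon 22°, lat -78°.
Subsquare i=8, h=7: +8·0.0833333° lon, +7·0.0416667° lat → SW at lon 22.6667°, lat -77.7083°.
latitude -77.7083, longitude 22.6667.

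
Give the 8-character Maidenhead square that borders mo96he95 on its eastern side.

MO96ie05

Longitude extended square 9; +1 → 10, wraps to 0, carry into subsquare.
Longitude subsquare h = 7; +1 → 8 = i.
The latitude characters are unchanged.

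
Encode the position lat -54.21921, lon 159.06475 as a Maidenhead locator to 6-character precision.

Offset from 180°W / 90°S: lon 339.0648°, lat 35.7808°.
Field (20°×10°, letters A–R): lon ⌊339.0648/20⌋ = 16 → Q; lat ⌊35.7808/10⌋ = 3 → D.
Square (2°×1°, digits 0–9): lon ⌊19.0648/2⌋ = 9; lat ⌊5.7808/1⌋ = 5.
Subsquare (5′×2.5′, letters a–x): lon ⌊1.0648/0.0833333⌋ = 12 → m; lat ⌊0.7808/0.0416667⌋ = 18 → s.

QD95ms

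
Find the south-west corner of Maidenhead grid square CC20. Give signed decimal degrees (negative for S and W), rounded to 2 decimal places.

-70.00, -136.00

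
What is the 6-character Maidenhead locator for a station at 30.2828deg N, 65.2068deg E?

MM20og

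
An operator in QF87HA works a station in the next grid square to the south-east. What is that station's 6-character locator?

Longitude subsquare h = 7; +1 → 8 = i.
Latitude subsquare a = 0; −1 → -1, wraps to 23 = x, carry into square.
Latitude square 7; −1 → 6.

QF86ix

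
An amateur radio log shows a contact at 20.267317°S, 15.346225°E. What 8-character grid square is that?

Offset from 180°W / 90°S: lon 195.34623°, lat 69.73268°.
Field: 195.34623/20 → 9 → J, 69.73268/10 → 6 → G; chars JG.
Square: 15.34623/2 → 7, 9.73268/1 → 9; chars 79.
Subsquare: 1.34623/0.0833333 → 16 → q, 0.73268/0.0416667 → 17 → r; chars qr.
Extended square: 0.01289/0.00833333 → 1, 0.02435/0.00416667 → 5; chars 15.

JG79qr15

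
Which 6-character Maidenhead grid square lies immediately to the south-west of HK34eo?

HK34dn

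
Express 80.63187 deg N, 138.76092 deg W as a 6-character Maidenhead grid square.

CR00op

Shift to the Maidenhead origin (180°W, 90°S): lon 41.2391, lat 170.6319.
Field: 41.2391/20 → 2 → C, 170.6319/10 → 17 → R; chars CR.
Square: 1.2391/2 → 0, 0.6319/1 → 0; chars 00.
Subsquare: 1.2391/0.0833333 → 14 → o, 0.6319/0.0416667 → 15 → p; chars op.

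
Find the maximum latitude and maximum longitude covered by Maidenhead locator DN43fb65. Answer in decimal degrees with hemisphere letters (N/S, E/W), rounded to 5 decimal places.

Field D=3, N=13: +3·20° lon, +13·10° lat → SW at lon -120°, lat 40°.
Square 4, 3: +4·2° lon, +3·1° lat → SW at lon -112°, lat 43°.
Subsquare f=5, b=1: +5·0.0833333° lon, +1·0.0416667° lat → SW at lon -111.583°, lat 43.0417°.
Extended square 6, 5: +6·0.00833333° lon, +5·0.00416667° lat → SW at lon -111.533°, lat 43.0625°.
Cell spans 0.00833333° lon × 0.00416667° lat. NE corner is SW corner plus one full cell.
latitude 43.06667° N, longitude 111.52500° W.

43.06667° N, 111.52500° W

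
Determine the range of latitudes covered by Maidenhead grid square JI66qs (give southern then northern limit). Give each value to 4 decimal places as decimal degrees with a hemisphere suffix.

3.2500° S, 3.2083° S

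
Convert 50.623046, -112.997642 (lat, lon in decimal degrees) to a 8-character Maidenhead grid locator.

DO30mo09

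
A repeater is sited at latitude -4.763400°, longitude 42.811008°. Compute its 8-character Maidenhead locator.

Offset from 180°W / 90°S: lon 222.81101°, lat 85.23660°.
Field: lon ⌊222.81101/20⌋ = 11 → L; lat ⌊85.23660/10⌋ = 8 → I.
Square: lon ⌊2.81101/2⌋ = 1; lat ⌊5.23660/1⌋ = 5.
Subsquare: lon ⌊0.81101/0.0833333⌋ = 9 → j; lat ⌊0.23660/0.0416667⌋ = 5 → f.
Extended square: lon ⌊0.06101/0.00833333⌋ = 7; lat ⌊0.02827/0.00416667⌋ = 6.

LI15jf76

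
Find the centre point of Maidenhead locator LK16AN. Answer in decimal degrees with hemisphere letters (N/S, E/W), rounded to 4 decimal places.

16.5625° N, 42.0417° E

Field L=11, K=10: +11·20° lon, +10·10° lat → SW at lon 40°, lat 10°.
Square 1, 6: +1·2° lon, +6·1° lat → SW at lon 42°, lat 16°.
Subsquare a=0, n=13: +0·0.0833333° lon, +13·0.0416667° lat → SW at lon 42°, lat 16.5417°.
Cell spans 0.0833333° lon × 0.0416667° lat. Centre is SW corner plus half of each.
latitude 16.5625° N, longitude 42.0417° E.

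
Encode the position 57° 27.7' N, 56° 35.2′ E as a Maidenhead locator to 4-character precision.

Add 180° to longitude and 90° to latitude: 236.59, 147.46.
Field: 236.59/20 → 11 → L, 147.46/10 → 14 → O; chars LO.
Square: 16.59/2 → 8, 7.46/1 → 7; chars 87.

LO87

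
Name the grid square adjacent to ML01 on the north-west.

LL92

Longitude square 0; −1 → -1, wraps to 9, carry into field.
Longitude field M = 12; −1 → 11 = L.
Latitude square 1; +1 → 2.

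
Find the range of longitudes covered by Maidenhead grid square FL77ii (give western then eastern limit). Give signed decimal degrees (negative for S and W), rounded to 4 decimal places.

Field F=5, L=11: +5·20° lon, +11·10° lat → SW at lon -80°, lat 20°.
Square 7, 7: +7·2° lon, +7·1° lat → SW at lon -66°, lat 27°.
Subsquare i=8, i=8: +8·0.0833333° lon, +8·0.0416667° lat → SW at lon -65.3333°, lat 27.3333°.
Cell spans 0.0833333° lon × 0.0416667° lat.
west -65.3333, east -65.2500.

-65.3333, -65.2500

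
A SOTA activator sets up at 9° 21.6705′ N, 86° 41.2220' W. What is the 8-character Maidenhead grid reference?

Shift to the Maidenhead origin (180°W, 90°S): lon 93.31297, lat 99.36118.
Field: 93.31297/20 → 4 → E, 99.36118/10 → 9 → J; chars EJ.
Square: 13.31297/2 → 6, 9.36118/1 → 9; chars 69.
Subsquare: 1.31297/0.0833333 → 15 → p, 0.36118/0.0416667 → 8 → i; chars pi.
Extended square: 0.06297/0.00833333 → 7, 0.02784/0.00416667 → 6; chars 76.

EJ69pi76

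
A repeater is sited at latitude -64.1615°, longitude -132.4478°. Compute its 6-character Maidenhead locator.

Offset from 180°W / 90°S: lon 47.5522°, lat 25.8385°.
Field: lon ⌊47.5522/20⌋ = 2 → C; lat ⌊25.8385/10⌋ = 2 → C.
Square: lon ⌊7.5522/2⌋ = 3; lat ⌊5.8385/1⌋ = 5.
Subsquare: lon ⌊1.5522/0.0833333⌋ = 18 → s; lat ⌊0.8385/0.0416667⌋ = 20 → u.

CC35su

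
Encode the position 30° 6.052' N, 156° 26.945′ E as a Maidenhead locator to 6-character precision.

QM80fc

Shift to the Maidenhead origin (180°W, 90°S): lon 336.4491, lat 120.1009.
Field: lon ⌊336.4491/20⌋ = 16 → Q; lat ⌊120.1009/10⌋ = 12 → M.
Square: lon ⌊16.4491/2⌋ = 8; lat ⌊0.1009/1⌋ = 0.
Subsquare: lon ⌊0.4491/0.0833333⌋ = 5 → f; lat ⌊0.1009/0.0416667⌋ = 2 → c.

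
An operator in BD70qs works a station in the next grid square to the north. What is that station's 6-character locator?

BD70qt

Latitude subsquare s = 18; +1 → 19 = t.
The longitude characters are unchanged.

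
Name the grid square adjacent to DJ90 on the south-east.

EI09

Longitude square 9; +1 → 10, wraps to 0, carry into field.
Longitude field D = 3; +1 → 4 = E.
Latitude square 0; −1 → -1, wraps to 9, carry into field.
Latitude field J = 9; −1 → 8 = I.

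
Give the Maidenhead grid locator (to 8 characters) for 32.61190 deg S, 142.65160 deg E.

Add 180° to longitude and 90° to latitude: 322.65160, 57.38810.
Field: 322.65160/20 → 16 → Q, 57.38810/10 → 5 → F; chars QF.
Square: 2.65160/2 → 1, 7.38810/1 → 7; chars 17.
Subsquare: 0.65160/0.0833333 → 7 → h, 0.38810/0.0416667 → 9 → j; chars hj.
Extended square: 0.06827/0.00833333 → 8, 0.01310/0.00416667 → 3; chars 83.

QF17hj83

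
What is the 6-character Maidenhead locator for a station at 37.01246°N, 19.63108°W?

Add 180° to longitude and 90° to latitude: 160.3689, 127.0125.
Field: lon ⌊160.3689/20⌋ = 8 → I; lat ⌊127.0125/10⌋ = 12 → M.
Square: lon ⌊0.3689/2⌋ = 0; lat ⌊7.0125/1⌋ = 7.
Subsquare: lon ⌊0.3689/0.0833333⌋ = 4 → e; lat ⌊0.0125/0.0416667⌋ = 0 → a.

IM07ea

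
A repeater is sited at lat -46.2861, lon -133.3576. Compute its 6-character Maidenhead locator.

Add 180° to longitude and 90° to latitude: 46.6424, 43.7139.
Field (20°×10°, letters A–R): lon ⌊46.6424/20⌋ = 2 → C; lat ⌊43.7139/10⌋ = 4 → E.
Square (2°×1°, digits 0–9): lon ⌊6.6424/2⌋ = 3; lat ⌊3.7139/1⌋ = 3.
Subsquare (5′×2.5′, letters a–x): lon ⌊0.6424/0.0833333⌋ = 7 → h; lat ⌊0.7139/0.0416667⌋ = 17 → r.

CE33hr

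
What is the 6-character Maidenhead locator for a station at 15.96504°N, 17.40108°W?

Offset from 180°W / 90°S: lon 162.5989°, lat 105.9650°.
Field: lon ⌊162.5989/20⌋ = 8 → I; lat ⌊105.9650/10⌋ = 10 → K.
Square: lon ⌊2.5989/2⌋ = 1; lat ⌊5.9650/1⌋ = 5.
Subsquare: lon ⌊0.5989/0.0833333⌋ = 7 → h; lat ⌊0.9650/0.0416667⌋ = 23 → x.

IK15hx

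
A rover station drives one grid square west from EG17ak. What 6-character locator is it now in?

EG07xk

Longitude subsquare a = 0; −1 → -1, wraps to 23 = x, carry into square.
Longitude square 1; −1 → 0.
The latitude characters are unchanged.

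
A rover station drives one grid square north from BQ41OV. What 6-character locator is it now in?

Latitude subsquare v = 21; +1 → 22 = w.
The longitude characters are unchanged.

BQ41ow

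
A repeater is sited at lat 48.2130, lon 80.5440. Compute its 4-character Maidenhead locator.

NN08

Offset from 180°W / 90°S: lon 260.54°, lat 138.21°.
Field: lon ⌊260.54/20⌋ = 13 → N; lat ⌊138.21/10⌋ = 13 → N.
Square: lon ⌊0.54/2⌋ = 0; lat ⌊8.21/1⌋ = 8.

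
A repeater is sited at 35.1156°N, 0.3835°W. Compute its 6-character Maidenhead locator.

IM95tc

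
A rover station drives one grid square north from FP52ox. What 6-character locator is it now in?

FP53oa

Latitude subsquare x = 23; +1 → 24, wraps to 0 = a, carry into square.
Latitude square 2; +1 → 3.
The longitude characters are unchanged.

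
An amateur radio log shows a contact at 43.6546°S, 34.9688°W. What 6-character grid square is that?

HE26mi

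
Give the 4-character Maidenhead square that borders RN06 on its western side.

QN96

Longitude square 0; −1 → -1, wraps to 9, carry into field.
Longitude field R = 17; −1 → 16 = Q.
The latitude characters are unchanged.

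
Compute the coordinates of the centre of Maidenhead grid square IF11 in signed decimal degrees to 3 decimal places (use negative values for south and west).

-38.500, -17.000

Field I=8, F=5: +8·20° lon, +5·10° lat → SW at lon -20°, lat -40°.
Square 1, 1: +1·2° lon, +1·1° lat → SW at lon -18°, lat -39°.
Cell spans 2° lon × 1° lat. Centre is SW corner plus half of each.
latitude -38.500, longitude -17.000.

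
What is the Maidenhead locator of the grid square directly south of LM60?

LL69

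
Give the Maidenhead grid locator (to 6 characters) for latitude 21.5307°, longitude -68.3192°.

FL51um

Add 180° to longitude and 90° to latitude: 111.6808, 111.5307.
Field (20°×10°, letters A–R): lon ⌊111.6808/20⌋ = 5 → F; lat ⌊111.5307/10⌋ = 11 → L.
Square (2°×1°, digits 0–9): lon ⌊11.6808/2⌋ = 5; lat ⌊1.5307/1⌋ = 1.
Subsquare (5′×2.5′, letters a–x): lon ⌊1.6808/0.0833333⌋ = 20 → u; lat ⌊0.5307/0.0416667⌋ = 12 → m.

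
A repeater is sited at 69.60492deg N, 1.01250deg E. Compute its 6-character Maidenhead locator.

Shift to the Maidenhead origin (180°W, 90°S): lon 181.0125, lat 159.6049.
Field: lon ⌊181.0125/20⌋ = 9 → J; lat ⌊159.6049/10⌋ = 15 → P.
Square: lon ⌊1.0125/2⌋ = 0; lat ⌊9.6049/1⌋ = 9.
Subsquare: lon ⌊1.0125/0.0833333⌋ = 12 → m; lat ⌊0.6049/0.0416667⌋ = 14 → o.

JP09mo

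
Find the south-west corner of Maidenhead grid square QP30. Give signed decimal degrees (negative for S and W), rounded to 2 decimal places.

60.00, 146.00

Field Q=16, P=15: +16·20° lon, +15·10° lat → SW at lon 140°, lat 60°.
Square 3, 0: +3·2° lon, +0·1° lat → SW at lon 146°, lat 60°.
latitude 60.00, longitude 146.00.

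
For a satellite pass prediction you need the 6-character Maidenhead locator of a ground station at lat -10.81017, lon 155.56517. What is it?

QH79se

Offset from 180°W / 90°S: lon 335.5652°, lat 79.1898°.
Field: lon ⌊335.5652/20⌋ = 16 → Q; lat ⌊79.1898/10⌋ = 7 → H.
Square: lon ⌊15.5652/2⌋ = 7; lat ⌊9.1898/1⌋ = 9.
Subsquare: lon ⌊1.5652/0.0833333⌋ = 18 → s; lat ⌊0.1898/0.0416667⌋ = 4 → e.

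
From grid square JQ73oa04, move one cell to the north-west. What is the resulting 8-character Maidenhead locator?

JQ73na95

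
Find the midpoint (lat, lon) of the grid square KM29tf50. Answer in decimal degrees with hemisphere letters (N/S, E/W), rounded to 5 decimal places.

Field K=10, M=12: +10·20° lon, +12·10° lat → SW at lon 20°, lat 30°.
Square 2, 9: +2·2° lon, +9·1° lat → SW at lon 24°, lat 39°.
Subsquare t=19, f=5: +19·0.0833333° lon, +5·0.0416667° lat → SW at lon 25.5833°, lat 39.2083°.
Extended square 5, 0: +5·0.00833333° lon, +0·0.00416667° lat → SW at lon 25.625°, lat 39.2083°.
Cell spans 0.00833333° lon × 0.00416667° lat. Centre is SW corner plus half of each.
latitude 39.21042° N, longitude 25.62917° E.

39.21042° N, 25.62917° E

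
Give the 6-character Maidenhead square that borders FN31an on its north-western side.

FN21xo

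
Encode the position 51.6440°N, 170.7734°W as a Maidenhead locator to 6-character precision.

AO41op

Offset from 180°W / 90°S: lon 9.2266°, lat 141.6440°.
Field (20°×10°, letters A–R): 9.2266/20 → 0 → A, 141.6440/10 → 14 → O; chars AO.
Square (2°×1°, digits 0–9): 9.2266/2 → 4, 1.6440/1 → 1; chars 41.
Subsquare (5′×2.5′, letters a–x): 1.2266/0.0833333 → 14 → o, 0.6440/0.0416667 → 15 → p; chars op.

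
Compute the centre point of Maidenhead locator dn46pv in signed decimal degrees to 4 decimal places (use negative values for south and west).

Field D=3, N=13: +3·20° lon, +13·10° lat → SW at lon -120°, lat 40°.
Square 4, 6: +4·2° lon, +6·1° lat → SW at lon -112°, lat 46°.
Subsquare p=15, v=21: +15·0.0833333° lon, +21·0.0416667° lat → SW at lon -110.75°, lat 46.875°.
Cell spans 0.0833333° lon × 0.0416667° lat. Centre is SW corner plus half of each.
latitude 46.8958, longitude -110.7083.

46.8958, -110.7083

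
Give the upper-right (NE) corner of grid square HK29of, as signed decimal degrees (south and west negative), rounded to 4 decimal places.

Field H=7, K=10: +7·20° lon, +10·10° lat → SW at lon -40°, lat 10°.
Square 2, 9: +2·2° lon, +9·1° lat → SW at lon -36°, lat 19°.
Subsquare o=14, f=5: +14·0.0833333° lon, +5·0.0416667° lat → SW at lon -34.8333°, lat 19.2083°.
Cell spans 0.0833333° lon × 0.0416667° lat. NE corner is SW corner plus one full cell.
latitude 19.2500, longitude -34.7500.

19.2500, -34.7500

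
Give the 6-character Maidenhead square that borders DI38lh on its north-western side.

DI38ki

Longitude subsquare l = 11; −1 → 10 = k.
Latitude subsquare h = 7; +1 → 8 = i.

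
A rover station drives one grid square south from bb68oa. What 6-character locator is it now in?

BB67ox

Latitude subsquare a = 0; −1 → -1, wraps to 23 = x, carry into square.
Latitude square 8; −1 → 7.
The longitude characters are unchanged.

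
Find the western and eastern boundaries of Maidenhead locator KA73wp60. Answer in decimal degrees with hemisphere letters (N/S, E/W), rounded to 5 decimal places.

35.88333° E, 35.89167° E

Field K=10, A=0: +10·20° lon, +0·10° lat → SW at lon 20°, lat -90°.
Square 7, 3: +7·2° lon, +3·1° lat → SW at lon 34°, lat -87°.
Subsquare w=22, p=15: +22·0.0833333° lon, +15·0.0416667° lat → SW at lon 35.8333°, lat -86.375°.
Extended square 6, 0: +6·0.00833333° lon, +0·0.00416667° lat → SW at lon 35.8833°, lat -86.375°.
Cell spans 0.00833333° lon × 0.00416667° lat.
west 35.88333° E, east 35.89167° E.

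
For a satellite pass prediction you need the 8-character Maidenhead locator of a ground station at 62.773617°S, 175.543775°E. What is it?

RC77sf54

Shift to the Maidenhead origin (180°W, 90°S): lon 355.54377, lat 27.22638.
Field (20°×10°, letters A–R): 355.54377/20 → 17 → R, 27.22638/10 → 2 → C; chars RC.
Square (2°×1°, digits 0–9): 15.54377/2 → 7, 7.22638/1 → 7; chars 77.
Subsquare (5′×2.5′, letters a–x): 1.54377/0.0833333 → 18 → s, 0.22638/0.0416667 → 5 → f; chars sf.
Extended square (30″×15″, digits 0–9): 0.04377/0.00833333 → 5, 0.01805/0.00416667 → 4; chars 54.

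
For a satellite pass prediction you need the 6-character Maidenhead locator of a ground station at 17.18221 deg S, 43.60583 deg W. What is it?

GH82et

Add 180° to longitude and 90° to latitude: 136.3942, 72.8178.
Field: 136.3942/20 → 6 → G, 72.8178/10 → 7 → H; chars GH.
Square: 16.3942/2 → 8, 2.8178/1 → 2; chars 82.
Subsquare: 0.3942/0.0833333 → 4 → e, 0.8178/0.0416667 → 19 → t; chars et.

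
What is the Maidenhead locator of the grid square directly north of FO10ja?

FO10jb

Latitude subsquare a = 0; +1 → 1 = b.
The longitude characters are unchanged.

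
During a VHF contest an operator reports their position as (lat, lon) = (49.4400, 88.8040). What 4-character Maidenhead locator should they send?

Offset from 180°W / 90°S: lon 268.80°, lat 139.44°.
Field: lon ⌊268.80/20⌋ = 13 → N; lat ⌊139.44/10⌋ = 13 → N.
Square: lon ⌊8.80/2⌋ = 4; lat ⌊9.44/1⌋ = 9.

NN49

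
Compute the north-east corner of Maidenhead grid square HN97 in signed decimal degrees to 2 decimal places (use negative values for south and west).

48.00, -20.00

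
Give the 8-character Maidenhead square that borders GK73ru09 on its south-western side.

GK73qu98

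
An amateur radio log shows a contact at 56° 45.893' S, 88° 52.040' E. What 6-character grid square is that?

ND43kf

Add 180° to longitude and 90° to latitude: 268.8673, 33.2351.
Field: lon ⌊268.8673/20⌋ = 13 → N; lat ⌊33.2351/10⌋ = 3 → D.
Square: lon ⌊8.8673/2⌋ = 4; lat ⌊3.2351/1⌋ = 3.
Subsquare: lon ⌊0.8673/0.0833333⌋ = 10 → k; lat ⌊0.2351/0.0416667⌋ = 5 → f.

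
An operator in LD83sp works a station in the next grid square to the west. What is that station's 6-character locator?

LD83rp

Longitude subsquare s = 18; −1 → 17 = r.
The latitude characters are unchanged.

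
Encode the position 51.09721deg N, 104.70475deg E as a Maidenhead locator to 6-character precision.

Shift to the Maidenhead origin (180°W, 90°S): lon 284.7047, lat 141.0972.
Field: 284.7047/20 → 14 → O, 141.0972/10 → 14 → O; chars OO.
Square: 4.7047/2 → 2, 1.0972/1 → 1; chars 21.
Subsquare: 0.7047/0.0833333 → 8 → i, 0.0972/0.0416667 → 2 → c; chars ic.

OO21ic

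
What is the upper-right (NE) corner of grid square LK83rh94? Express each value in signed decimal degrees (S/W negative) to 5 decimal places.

13.31250, 57.50000

Field L=11, K=10: +11·20° lon, +10·10° lat → SW at lon 40°, lat 10°.
Square 8, 3: +8·2° lon, +3·1° lat → SW at lon 56°, lat 13°.
Subsquare r=17, h=7: +17·0.0833333° lon, +7·0.0416667° lat → SW at lon 57.4167°, lat 13.2917°.
Extended square 9, 4: +9·0.00833333° lon, +4·0.00416667° lat → SW at lon 57.4917°, lat 13.3083°.
Cell spans 0.00833333° lon × 0.00416667° lat. NE corner is SW corner plus one full cell.
latitude 13.31250, longitude 57.50000.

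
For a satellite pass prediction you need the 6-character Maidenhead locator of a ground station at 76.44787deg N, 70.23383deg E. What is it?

MQ56ck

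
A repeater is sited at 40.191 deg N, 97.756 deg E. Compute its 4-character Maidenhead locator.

NN80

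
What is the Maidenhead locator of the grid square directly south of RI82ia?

RI81ix

Latitude subsquare a = 0; −1 → -1, wraps to 23 = x, carry into square.
Latitude square 2; −1 → 1.
The longitude characters are unchanged.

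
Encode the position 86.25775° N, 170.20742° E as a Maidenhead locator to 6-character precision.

Add 180° to longitude and 90° to latitude: 350.2074, 176.2577.
Field: 350.2074/20 → 17 → R, 176.2577/10 → 17 → R; chars RR.
Square: 10.2074/2 → 5, 6.2577/1 → 6; chars 56.
Subsquare: 0.2074/0.0833333 → 2 → c, 0.2577/0.0416667 → 6 → g; chars cg.

RR56cg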